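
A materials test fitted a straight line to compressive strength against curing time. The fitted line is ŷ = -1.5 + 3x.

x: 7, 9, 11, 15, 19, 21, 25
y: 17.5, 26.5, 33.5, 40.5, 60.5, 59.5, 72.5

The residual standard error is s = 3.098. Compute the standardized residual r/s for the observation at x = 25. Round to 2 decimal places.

-0.32

ŷ = -1.5 + 3·25 = 73.5
r = 72.5 − 73.5 = -1
r/s = -1 / 3.098 = -0.32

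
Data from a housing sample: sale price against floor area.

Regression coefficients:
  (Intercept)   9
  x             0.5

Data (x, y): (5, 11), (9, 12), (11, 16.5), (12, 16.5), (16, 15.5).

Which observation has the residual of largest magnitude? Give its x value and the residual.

x = 11, r = 2

x=5: ŷ = 9 + 0.5·5 = 11.5; r = 11 − 11.5 = -0.5
x=9: ŷ = 9 + 0.5·9 = 13.5; r = 12 − 13.5 = -1.5
x=11: ŷ = 9 + 0.5·11 = 14.5; r = 16.5 − 14.5 = 2
x=12: ŷ = 9 + 0.5·12 = 15; r = 16.5 − 15 = 1.5
x=16: ŷ = 9 + 0.5·16 = 17; r = 15.5 − 17 = -1.5
Largest |r| is 2 at x = 11, residual 2.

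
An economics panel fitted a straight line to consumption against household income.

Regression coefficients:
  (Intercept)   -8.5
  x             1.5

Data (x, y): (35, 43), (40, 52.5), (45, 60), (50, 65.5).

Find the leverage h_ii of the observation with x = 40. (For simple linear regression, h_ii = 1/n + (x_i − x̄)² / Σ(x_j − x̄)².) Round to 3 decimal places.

x̄ = (35 + 40 + 45 + 50)/4 = 42.5
Σ(x − x̄)² = 56.25 + 6.25 + 6.25 + 56.25 = 125
h = 1/4 + (-2.5)²/125 = 0.25 + 0.05 = 0.300

h = 0.300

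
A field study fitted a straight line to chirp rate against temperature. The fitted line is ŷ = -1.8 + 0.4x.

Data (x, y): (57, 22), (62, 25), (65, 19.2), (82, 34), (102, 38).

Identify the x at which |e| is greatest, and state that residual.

x = 65, e = -5

x=57: ŷ = -1.8 + 0.4·57 = 21; e = 22 − 21 = 1
x=62: ŷ = -1.8 + 0.4·62 = 23; e = 25 − 23 = 2
x=65: ŷ = -1.8 + 0.4·65 = 24.2; e = 19.2 − 24.2 = -5
x=82: ŷ = -1.8 + 0.4·82 = 31; e = 34 − 31 = 3
x=102: ŷ = -1.8 + 0.4·102 = 39; e = 38 − 39 = -1
Largest |e| is 5 at x = 65, residual -5.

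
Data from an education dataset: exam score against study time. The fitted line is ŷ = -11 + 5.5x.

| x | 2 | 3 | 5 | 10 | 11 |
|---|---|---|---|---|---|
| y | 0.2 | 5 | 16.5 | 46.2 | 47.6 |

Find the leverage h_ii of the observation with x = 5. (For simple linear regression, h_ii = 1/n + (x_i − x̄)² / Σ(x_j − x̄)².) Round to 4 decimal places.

h = 0.2216

x̄ = (2 + 3 + 5 + 10 + 11)/5 = 6.2
Σ(x − x̄)² = 17.64 + 10.24 + 1.44 + 14.44 + 23.04 = 66.8
h = 1/5 + (-1.2)²/66.8 = 0.2 + 0.0215569 = 0.2216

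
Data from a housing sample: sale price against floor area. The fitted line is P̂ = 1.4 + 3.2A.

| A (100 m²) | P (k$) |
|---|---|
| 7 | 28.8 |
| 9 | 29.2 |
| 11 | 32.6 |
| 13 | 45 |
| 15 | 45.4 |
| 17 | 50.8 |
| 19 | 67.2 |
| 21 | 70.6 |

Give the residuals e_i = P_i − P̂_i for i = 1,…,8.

A=7: P̂ = 1.4 + 3.2·7 = 23.8; e = 28.8 − 23.8 = 5
A=9: P̂ = 1.4 + 3.2·9 = 30.2; e = 29.2 − 30.2 = -1
A=11: P̂ = 1.4 + 3.2·11 = 36.6; e = 32.6 − 36.6 = -4
A=13: P̂ = 1.4 + 3.2·13 = 43; e = 45 − 43 = 2
A=15: P̂ = 1.4 + 3.2·15 = 49.4; e = 45.4 − 49.4 = -4
A=17: P̂ = 1.4 + 3.2·17 = 55.8; e = 50.8 − 55.8 = -5
A=19: P̂ = 1.4 + 3.2·19 = 62.2; e = 67.2 − 62.2 = 5
A=21: P̂ = 1.4 + 3.2·21 = 68.6; e = 70.6 − 68.6 = 2

5, -1, -4, 2, -4, -5, 5, 2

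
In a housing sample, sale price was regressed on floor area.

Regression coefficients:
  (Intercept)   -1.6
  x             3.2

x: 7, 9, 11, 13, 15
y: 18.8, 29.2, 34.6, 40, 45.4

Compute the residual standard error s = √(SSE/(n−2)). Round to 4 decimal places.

x=7: ŷ = -1.6 + 3.2·7 = 20.8; e = 18.8 − 20.8 = -2
x=9: ŷ = -1.6 + 3.2·9 = 27.2; e = 29.2 − 27.2 = 2
x=11: ŷ = -1.6 + 3.2·11 = 33.6; e = 34.6 − 33.6 = 1
x=13: ŷ = -1.6 + 3.2·13 = 40; e = 40 − 40 = 0
x=15: ŷ = -1.6 + 3.2·15 = 46.4; e = 45.4 − 46.4 = -1
SSE = 4 + 4 + 1 + 0 + 1 = 10
s = √(10/3) = √3.33333 ≈ 1.8257

s = 1.8257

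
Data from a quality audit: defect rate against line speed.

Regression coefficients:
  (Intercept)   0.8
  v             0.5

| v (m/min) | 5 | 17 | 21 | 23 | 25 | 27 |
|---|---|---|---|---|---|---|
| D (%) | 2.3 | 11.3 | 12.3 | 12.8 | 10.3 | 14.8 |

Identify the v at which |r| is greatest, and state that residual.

v = 25, r = -3

v=5: D̂ = 0.8 + 0.5·5 = 3.3; r = 2.3 − 3.3 = -1
v=17: D̂ = 0.8 + 0.5·17 = 9.3; r = 11.3 − 9.3 = 2
v=21: D̂ = 0.8 + 0.5·21 = 11.3; r = 12.3 − 11.3 = 1
v=23: D̂ = 0.8 + 0.5·23 = 12.3; r = 12.8 − 12.3 = 0.5
v=25: D̂ = 0.8 + 0.5·25 = 13.3; r = 10.3 − 13.3 = -3
v=27: D̂ = 0.8 + 0.5·27 = 14.3; r = 14.8 − 14.3 = 0.5
Largest |r| is 3 at v = 25, residual -3.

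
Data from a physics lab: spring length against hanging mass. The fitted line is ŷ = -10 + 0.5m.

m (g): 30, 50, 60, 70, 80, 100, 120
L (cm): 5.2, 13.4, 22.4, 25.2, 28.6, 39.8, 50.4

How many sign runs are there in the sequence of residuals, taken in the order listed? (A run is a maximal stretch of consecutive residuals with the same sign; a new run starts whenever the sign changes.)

m=30: ŷ = -10 + 0.5·30 = 5; r = 5.2 − 5 = 0.2
m=50: ŷ = -10 + 0.5·50 = 15; r = 13.4 − 15 = -1.6
m=60: ŷ = -10 + 0.5·60 = 20; r = 22.4 − 20 = 2.4
m=70: ŷ = -10 + 0.5·70 = 25; r = 25.2 − 25 = 0.2
m=80: ŷ = -10 + 0.5·80 = 30; r = 28.6 − 30 = -1.4
m=100: ŷ = -10 + 0.5·100 = 40; r = 39.8 − 40 = -0.2
m=120: ŷ = -10 + 0.5·120 = 50; r = 50.4 − 50 = 0.4
Signs: + − + + − − +
Runs: +×1, −×1, +×2, −×2, +×1 → 5

5 runs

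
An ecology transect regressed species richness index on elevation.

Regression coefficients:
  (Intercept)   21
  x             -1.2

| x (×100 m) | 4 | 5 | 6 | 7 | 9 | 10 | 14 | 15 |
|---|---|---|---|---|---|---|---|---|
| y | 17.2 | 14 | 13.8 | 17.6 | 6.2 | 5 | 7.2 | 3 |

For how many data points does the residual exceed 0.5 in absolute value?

6

x=4: ŷ = 21 − 1.2·4 = 16.2; e = 17.2 − 16.2 = 1
x=5: ŷ = 21 − 1.2·5 = 15; e = 14 − 15 = -1
x=6: ŷ = 21 − 1.2·6 = 13.8; e = 13.8 − 13.8 = 0
x=7: ŷ = 21 − 1.2·7 = 12.6; e = 17.6 − 12.6 = 5
x=9: ŷ = 21 − 1.2·9 = 10.2; e = 6.2 − 10.2 = -4
x=10: ŷ = 21 − 1.2·10 = 9; e = 5 − 9 = -4
x=14: ŷ = 21 − 1.2·14 = 4.2; e = 7.2 − 4.2 = 3
x=15: ŷ = 21 − 1.2·15 = 3; e = 3 − 3 = 0
|e| > 0.5: x=4 (|e|=1), x=5 (|e|=1), x=7 (|e|=5), x=9 (|e|=4), x=10 (|e|=4), x=14 (|e|=3) → 6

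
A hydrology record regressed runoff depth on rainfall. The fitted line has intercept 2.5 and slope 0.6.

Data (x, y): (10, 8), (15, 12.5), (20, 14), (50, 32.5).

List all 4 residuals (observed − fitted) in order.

x=10: ŷ = 2.5 + 0.6·10 = 8.5; r = 8 − 8.5 = -0.5
x=15: ŷ = 2.5 + 0.6·15 = 11.5; r = 12.5 − 11.5 = 1
x=20: ŷ = 2.5 + 0.6·20 = 14.5; r = 14 − 14.5 = -0.5
x=50: ŷ = 2.5 + 0.6·50 = 32.5; r = 32.5 − 32.5 = 0

-0.5, 1, -0.5, 0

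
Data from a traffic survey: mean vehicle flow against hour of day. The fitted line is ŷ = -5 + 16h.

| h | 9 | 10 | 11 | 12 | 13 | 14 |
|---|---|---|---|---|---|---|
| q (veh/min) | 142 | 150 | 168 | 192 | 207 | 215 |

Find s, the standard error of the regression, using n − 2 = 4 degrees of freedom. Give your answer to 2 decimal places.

s = 5.00

h=9: ŷ = -5 + 16·9 = 139; e = 142 − 139 = 3
h=10: ŷ = -5 + 16·10 = 155; e = 150 − 155 = -5
h=11: ŷ = -5 + 16·11 = 171; e = 168 − 171 = -3
h=12: ŷ = -5 + 16·12 = 187; e = 192 − 187 = 5
h=13: ŷ = -5 + 16·13 = 203; e = 207 − 203 = 4
h=14: ŷ = -5 + 16·14 = 219; e = 215 − 219 = -4
SSE = 9 + 25 + 9 + 25 + 16 + 16 = 100
s = √(100/4) = √25 ≈ 5.00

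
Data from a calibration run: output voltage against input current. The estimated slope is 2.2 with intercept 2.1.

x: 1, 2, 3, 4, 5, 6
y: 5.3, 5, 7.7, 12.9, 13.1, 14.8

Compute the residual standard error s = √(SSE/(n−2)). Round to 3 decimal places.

s = 1.458

x=1: ŷ = 2.1 + 2.2·1 = 4.3; e = 5.3 − 4.3 = 1
x=2: ŷ = 2.1 + 2.2·2 = 6.5; e = 5 − 6.5 = -1.5
x=3: ŷ = 2.1 + 2.2·3 = 8.7; e = 7.7 − 8.7 = -1
x=4: ŷ = 2.1 + 2.2·4 = 10.9; e = 12.9 − 10.9 = 2
x=5: ŷ = 2.1 + 2.2·5 = 13.1; e = 13.1 − 13.1 = 0
x=6: ŷ = 2.1 + 2.2·6 = 15.3; e = 14.8 − 15.3 = -0.5
SSE = 1 + 2.25 + 1 + 4 + 0 + 0.25 = 8.5
s = √(8.5/4) = √2.125 ≈ 1.458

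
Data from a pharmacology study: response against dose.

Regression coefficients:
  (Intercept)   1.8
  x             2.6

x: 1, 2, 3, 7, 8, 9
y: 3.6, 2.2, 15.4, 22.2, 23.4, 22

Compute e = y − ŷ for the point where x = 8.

e = 0.8

ŷ = 1.8 + 2.6·8 = 22.6
e = 23.4 − 22.6 = 0.8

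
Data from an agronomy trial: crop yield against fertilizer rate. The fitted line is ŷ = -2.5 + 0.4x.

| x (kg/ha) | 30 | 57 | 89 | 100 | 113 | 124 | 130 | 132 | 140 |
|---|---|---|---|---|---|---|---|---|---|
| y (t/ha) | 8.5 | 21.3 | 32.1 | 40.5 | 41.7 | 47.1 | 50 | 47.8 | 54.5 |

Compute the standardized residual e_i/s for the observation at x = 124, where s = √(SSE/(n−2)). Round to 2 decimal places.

0.00

x=30: ŷ = -2.5 + 0.4·30 = 9.5; e = 8.5 − 9.5 = -1
x=57: ŷ = -2.5 + 0.4·57 = 20.3; e = 21.3 − 20.3 = 1
x=89: ŷ = -2.5 + 0.4·89 = 33.1; e = 32.1 − 33.1 = -1
x=100: ŷ = -2.5 + 0.4·100 = 37.5; e = 40.5 − 37.5 = 3
x=113: ŷ = -2.5 + 0.4·113 = 42.7; e = 41.7 − 42.7 = -1
x=124: ŷ = -2.5 + 0.4·124 = 47.1; e = 47.1 − 47.1 = 0
x=130: ŷ = -2.5 + 0.4·130 = 49.5; e = 50 − 49.5 = 0.5
x=132: ŷ = -2.5 + 0.4·132 = 50.3; e = 47.8 − 50.3 = -2.5
x=140: ŷ = -2.5 + 0.4·140 = 53.5; e = 54.5 − 53.5 = 1
SSE = 1 + 1 + 1 + 9 + 1 + 0 + 0.25 + 6.25 + 1 = 20.5
s = √(20.5/7) = 1.71131
e/s = 0 / 1.71131 = 0.00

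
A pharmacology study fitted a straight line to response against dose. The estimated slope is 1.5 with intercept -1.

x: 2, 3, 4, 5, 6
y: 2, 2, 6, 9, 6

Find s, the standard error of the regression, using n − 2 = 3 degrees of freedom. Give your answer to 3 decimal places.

x=2: ŷ = -1 + 1.5·2 = 2; r = 2 − 2 = 0
x=3: ŷ = -1 + 1.5·3 = 3.5; r = 2 − 3.5 = -1.5
x=4: ŷ = -1 + 1.5·4 = 5; r = 6 − 5 = 1
x=5: ŷ = -1 + 1.5·5 = 6.5; r = 9 − 6.5 = 2.5
x=6: ŷ = -1 + 1.5·6 = 8; r = 6 − 8 = -2
SSE = 0 + 2.25 + 1 + 6.25 + 4 = 13.5
s = √(13.5/3) = √4.5 ≈ 2.121

s = 2.121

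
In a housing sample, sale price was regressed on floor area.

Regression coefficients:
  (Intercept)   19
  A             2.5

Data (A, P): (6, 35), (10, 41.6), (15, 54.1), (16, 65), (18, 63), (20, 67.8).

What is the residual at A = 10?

e = -2.4

P̂ = 19 + 2.5·10 = 44
e = 41.6 − 44 = -2.4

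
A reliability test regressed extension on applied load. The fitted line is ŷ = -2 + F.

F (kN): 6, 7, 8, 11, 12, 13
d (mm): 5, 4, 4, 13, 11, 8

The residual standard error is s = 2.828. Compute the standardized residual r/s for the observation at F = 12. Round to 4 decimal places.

0.3536

ŷ = -2 + 12 = 10
r = 11 − 10 = 1
r/s = 1 / 2.828 = 0.3536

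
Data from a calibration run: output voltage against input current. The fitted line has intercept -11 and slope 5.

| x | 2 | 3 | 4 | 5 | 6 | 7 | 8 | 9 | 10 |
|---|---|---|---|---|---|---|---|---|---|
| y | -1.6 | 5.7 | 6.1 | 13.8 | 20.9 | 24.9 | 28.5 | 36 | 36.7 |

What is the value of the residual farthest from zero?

x=2: ŷ = -11 + 5·2 = -1; e = -1.6 − (-1) = -0.6
x=3: ŷ = -11 + 5·3 = 4; e = 5.7 − 4 = 1.7
x=4: ŷ = -11 + 5·4 = 9; e = 6.1 − 9 = -2.9
x=5: ŷ = -11 + 5·5 = 14; e = 13.8 − 14 = -0.2
x=6: ŷ = -11 + 5·6 = 19; e = 20.9 − 19 = 1.9
x=7: ŷ = -11 + 5·7 = 24; e = 24.9 − 24 = 0.9
x=8: ŷ = -11 + 5·8 = 29; e = 28.5 − 29 = -0.5
x=9: ŷ = -11 + 5·9 = 34; e = 36 − 34 = 2
x=10: ŷ = -11 + 5·10 = 39; e = 36.7 − 39 = -2.3
Largest |e| is 2.9 at x = 4, residual -2.9.

e = -2.9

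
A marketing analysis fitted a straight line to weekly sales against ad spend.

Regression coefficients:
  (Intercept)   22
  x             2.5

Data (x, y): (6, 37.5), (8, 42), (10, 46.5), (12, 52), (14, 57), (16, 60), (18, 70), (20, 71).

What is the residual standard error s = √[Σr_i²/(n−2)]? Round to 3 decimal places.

x=6: ŷ = 22 + 2.5·6 = 37; r = 37.5 − 37 = 0.5
x=8: ŷ = 22 + 2.5·8 = 42; r = 42 − 42 = 0
x=10: ŷ = 22 + 2.5·10 = 47; r = 46.5 − 47 = -0.5
x=12: ŷ = 22 + 2.5·12 = 52; r = 52 − 52 = 0
x=14: ŷ = 22 + 2.5·14 = 57; r = 57 − 57 = 0
x=16: ŷ = 22 + 2.5·16 = 62; r = 60 − 62 = -2
x=18: ŷ = 22 + 2.5·18 = 67; r = 70 − 67 = 3
x=20: ŷ = 22 + 2.5·20 = 72; r = 71 − 72 = -1
SSE = 0.25 + 0 + 0.25 + 0 + 0 + 4 + 9 + 1 = 14.5
s = √(14.5/6) = √2.41667 ≈ 1.555

s = 1.555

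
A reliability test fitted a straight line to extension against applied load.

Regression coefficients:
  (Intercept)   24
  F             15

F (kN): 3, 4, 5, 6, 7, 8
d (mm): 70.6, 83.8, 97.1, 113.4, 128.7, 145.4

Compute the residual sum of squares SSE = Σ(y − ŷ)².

F=3: ŷ = 24 + 15·3 = 69; e = 70.6 − 69 = 1.6
F=4: ŷ = 24 + 15·4 = 84; e = 83.8 − 84 = -0.2
F=5: ŷ = 24 + 15·5 = 99; e = 97.1 − 99 = -1.9
F=6: ŷ = 24 + 15·6 = 114; e = 113.4 − 114 = -0.6
F=7: ŷ = 24 + 15·7 = 129; e = 128.7 − 129 = -0.3
F=8: ŷ = 24 + 15·8 = 144; e = 145.4 − 144 = 1.4
SSE = 2.56 + 0.04 + 3.61 + 0.36 + 0.09 + 1.96 = 8.62

SSE = 8.62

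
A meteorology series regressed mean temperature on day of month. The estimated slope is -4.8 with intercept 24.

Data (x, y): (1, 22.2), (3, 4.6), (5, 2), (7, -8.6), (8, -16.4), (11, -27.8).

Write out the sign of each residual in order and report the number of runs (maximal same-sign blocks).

5 runs

x=1: ŷ = 24 − 4.8·1 = 19.2; r = 22.2 − 19.2 = 3
x=3: ŷ = 24 − 4.8·3 = 9.6; r = 4.6 − 9.6 = -5
x=5: ŷ = 24 − 4.8·5 = 0; r = 2 − 0 = 2
x=7: ŷ = 24 − 4.8·7 = -9.6; r = -8.6 − (-9.6) = 1
x=8: ŷ = 24 − 4.8·8 = -14.4; r = -16.4 − (-14.4) = -2
x=11: ŷ = 24 − 4.8·11 = -28.8; r = -27.8 − (-28.8) = 1
Signs: + − + + − +
Runs: +×1, −×1, +×2, −×1, +×1 → 5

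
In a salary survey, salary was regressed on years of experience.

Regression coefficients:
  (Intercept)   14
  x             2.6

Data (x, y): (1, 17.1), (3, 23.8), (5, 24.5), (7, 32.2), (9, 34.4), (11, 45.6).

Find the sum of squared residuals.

SSE = 28.5

x=1: ŷ = 14 + 2.6·1 = 16.6; e = 17.1 − 16.6 = 0.5
x=3: ŷ = 14 + 2.6·3 = 21.8; e = 23.8 − 21.8 = 2
x=5: ŷ = 14 + 2.6·5 = 27; e = 24.5 − 27 = -2.5
x=7: ŷ = 14 + 2.6·7 = 32.2; e = 32.2 − 32.2 = 0
x=9: ŷ = 14 + 2.6·9 = 37.4; e = 34.4 − 37.4 = -3
x=11: ŷ = 14 + 2.6·11 = 42.6; e = 45.6 − 42.6 = 3
SSE = 0.25 + 4 + 6.25 + 0 + 9 + 9 = 28.5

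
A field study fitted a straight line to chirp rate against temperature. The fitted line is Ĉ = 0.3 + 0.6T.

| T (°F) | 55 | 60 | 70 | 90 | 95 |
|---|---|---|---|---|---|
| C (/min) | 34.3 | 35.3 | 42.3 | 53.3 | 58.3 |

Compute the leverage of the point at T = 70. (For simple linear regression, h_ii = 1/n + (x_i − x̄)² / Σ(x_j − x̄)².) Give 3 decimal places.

T̄ = (55 + 60 + 70 + 90 + 95)/5 = 74
Σ(T − T̄)² = 361 + 196 + 16 + 256 + 441 = 1270
h = 1/5 + (-4)²/1270 = 0.2 + 0.0125984 = 0.213

h = 0.213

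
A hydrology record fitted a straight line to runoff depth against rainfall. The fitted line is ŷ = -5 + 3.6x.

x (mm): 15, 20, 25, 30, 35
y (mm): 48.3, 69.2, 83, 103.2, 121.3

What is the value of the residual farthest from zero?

x=15: ŷ = -5 + 3.6·15 = 49; e = 48.3 − 49 = -0.7
x=20: ŷ = -5 + 3.6·20 = 67; e = 69.2 − 67 = 2.2
x=25: ŷ = -5 + 3.6·25 = 85; e = 83 − 85 = -2
x=30: ŷ = -5 + 3.6·30 = 103; e = 103.2 − 103 = 0.2
x=35: ŷ = -5 + 3.6·35 = 121; e = 121.3 − 121 = 0.3
Largest |e| is 2.2 at x = 20, residual 2.2.

e = 2.2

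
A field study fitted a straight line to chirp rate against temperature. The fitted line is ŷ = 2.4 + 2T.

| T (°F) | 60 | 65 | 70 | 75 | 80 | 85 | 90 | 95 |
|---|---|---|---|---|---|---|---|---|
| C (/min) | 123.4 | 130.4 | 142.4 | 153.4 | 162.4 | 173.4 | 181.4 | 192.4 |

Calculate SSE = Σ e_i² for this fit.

SSE = 8

T=60: ŷ = 2.4 + 2·60 = 122.4; e = 123.4 − 122.4 = 1
T=65: ŷ = 2.4 + 2·65 = 132.4; e = 130.4 − 132.4 = -2
T=70: ŷ = 2.4 + 2·70 = 142.4; e = 142.4 − 142.4 = 0
T=75: ŷ = 2.4 + 2·75 = 152.4; e = 153.4 − 152.4 = 1
T=80: ŷ = 2.4 + 2·80 = 162.4; e = 162.4 − 162.4 = 0
T=85: ŷ = 2.4 + 2·85 = 172.4; e = 173.4 − 172.4 = 1
T=90: ŷ = 2.4 + 2·90 = 182.4; e = 181.4 − 182.4 = -1
T=95: ŷ = 2.4 + 2·95 = 192.4; e = 192.4 − 192.4 = 0
SSE = 1 + 4 + 0 + 1 + 0 + 1 + 1 + 0 = 8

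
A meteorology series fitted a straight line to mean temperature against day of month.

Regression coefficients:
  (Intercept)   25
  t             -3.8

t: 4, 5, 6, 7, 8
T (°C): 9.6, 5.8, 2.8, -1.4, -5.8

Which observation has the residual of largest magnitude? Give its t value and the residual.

t = 6, r = 0.6

t=4: ŷ = 25 − 3.8·4 = 9.8; r = 9.6 − 9.8 = -0.2
t=5: ŷ = 25 − 3.8·5 = 6; r = 5.8 − 6 = -0.2
t=6: ŷ = 25 − 3.8·6 = 2.2; r = 2.8 − 2.2 = 0.6
t=7: ŷ = 25 − 3.8·7 = -1.6; r = -1.4 − (-1.6) = 0.2
t=8: ŷ = 25 − 3.8·8 = -5.4; r = -5.8 − (-5.4) = -0.4
Largest |r| is 0.6 at t = 6, residual 0.6.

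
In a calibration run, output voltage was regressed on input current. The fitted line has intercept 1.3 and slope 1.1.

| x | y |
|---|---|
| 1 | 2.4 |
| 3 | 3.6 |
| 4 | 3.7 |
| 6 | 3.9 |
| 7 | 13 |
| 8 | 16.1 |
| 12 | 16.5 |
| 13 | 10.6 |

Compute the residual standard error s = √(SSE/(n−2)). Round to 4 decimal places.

x=1: ŷ = 1.3 + 1.1·1 = 2.4; r = 2.4 − 2.4 = 0
x=3: ŷ = 1.3 + 1.1·3 = 4.6; r = 3.6 − 4.6 = -1
x=4: ŷ = 1.3 + 1.1·4 = 5.7; r = 3.7 − 5.7 = -2
x=6: ŷ = 1.3 + 1.1·6 = 7.9; r = 3.9 − 7.9 = -4
x=7: ŷ = 1.3 + 1.1·7 = 9; r = 13 − 9 = 4
x=8: ŷ = 1.3 + 1.1·8 = 10.1; r = 16.1 − 10.1 = 6
x=12: ŷ = 1.3 + 1.1·12 = 14.5; r = 16.5 − 14.5 = 2
x=13: ŷ = 1.3 + 1.1·13 = 15.6; r = 10.6 − 15.6 = -5
SSE = 0 + 1 + 4 + 16 + 16 + 36 + 4 + 25 = 102
s = √(102/6) = √17 ≈ 4.1231

s = 4.1231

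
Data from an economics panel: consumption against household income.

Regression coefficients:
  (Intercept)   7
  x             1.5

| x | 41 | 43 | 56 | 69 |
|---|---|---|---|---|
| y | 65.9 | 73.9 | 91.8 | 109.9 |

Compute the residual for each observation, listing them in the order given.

x=41: ŷ = 7 + 1.5·41 = 68.5; e = 65.9 − 68.5 = -2.6
x=43: ŷ = 7 + 1.5·43 = 71.5; e = 73.9 − 71.5 = 2.4
x=56: ŷ = 7 + 1.5·56 = 91; e = 91.8 − 91 = 0.8
x=69: ŷ = 7 + 1.5·69 = 110.5; e = 109.9 − 110.5 = -0.6

-2.6, 2.4, 0.8, -0.6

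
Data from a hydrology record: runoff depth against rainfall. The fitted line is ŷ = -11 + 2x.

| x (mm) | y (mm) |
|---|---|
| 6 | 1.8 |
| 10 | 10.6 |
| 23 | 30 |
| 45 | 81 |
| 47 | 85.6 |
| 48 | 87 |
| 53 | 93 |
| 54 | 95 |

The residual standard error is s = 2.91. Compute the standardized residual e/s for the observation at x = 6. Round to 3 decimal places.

0.275

ŷ = -11 + 2·6 = 1
e = 1.8 − 1 = 0.8
e/s = 0.8 / 2.91 = 0.275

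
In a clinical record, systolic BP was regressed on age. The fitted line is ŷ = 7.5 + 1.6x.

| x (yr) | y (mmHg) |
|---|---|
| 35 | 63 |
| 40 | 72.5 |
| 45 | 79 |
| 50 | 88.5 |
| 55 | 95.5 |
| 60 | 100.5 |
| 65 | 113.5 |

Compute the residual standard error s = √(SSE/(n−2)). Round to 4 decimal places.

s = 1.7607

x=35: ŷ = 7.5 + 1.6·35 = 63.5; e = 63 − 63.5 = -0.5
x=40: ŷ = 7.5 + 1.6·40 = 71.5; e = 72.5 − 71.5 = 1
x=45: ŷ = 7.5 + 1.6·45 = 79.5; e = 79 − 79.5 = -0.5
x=50: ŷ = 7.5 + 1.6·50 = 87.5; e = 88.5 − 87.5 = 1
x=55: ŷ = 7.5 + 1.6·55 = 95.5; e = 95.5 − 95.5 = 0
x=60: ŷ = 7.5 + 1.6·60 = 103.5; e = 100.5 − 103.5 = -3
x=65: ŷ = 7.5 + 1.6·65 = 111.5; e = 113.5 − 111.5 = 2
SSE = 0.25 + 1 + 0.25 + 1 + 0 + 9 + 4 = 15.5
s = √(15.5/5) = √3.1 ≈ 1.7607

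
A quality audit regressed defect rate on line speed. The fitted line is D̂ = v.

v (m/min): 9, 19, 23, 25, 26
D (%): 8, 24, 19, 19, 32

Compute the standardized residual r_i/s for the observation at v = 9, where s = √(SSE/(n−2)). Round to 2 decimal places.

-0.16

v=9: D̂ = 9 = 9; r = 8 − 9 = -1
v=19: D̂ = 19 = 19; r = 24 − 19 = 5
v=23: D̂ = 23 = 23; r = 19 − 23 = -4
v=25: D̂ = 25 = 25; r = 19 − 25 = -6
v=26: D̂ = 26 = 26; r = 32 − 26 = 6
SSE = 1 + 25 + 16 + 36 + 36 = 114
s = √(114/3) = 6.16441
r/s = -1 / 6.16441 = -0.16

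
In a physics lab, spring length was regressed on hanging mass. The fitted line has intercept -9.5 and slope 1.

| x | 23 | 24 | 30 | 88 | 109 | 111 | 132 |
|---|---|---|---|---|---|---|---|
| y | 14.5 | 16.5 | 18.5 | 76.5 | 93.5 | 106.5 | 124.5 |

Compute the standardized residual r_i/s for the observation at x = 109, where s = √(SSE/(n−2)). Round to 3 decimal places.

x=23: ŷ = -9.5 + 23 = 13.5; r = 14.5 − 13.5 = 1
x=24: ŷ = -9.5 + 24 = 14.5; r = 16.5 − 14.5 = 2
x=30: ŷ = -9.5 + 30 = 20.5; r = 18.5 − 20.5 = -2
x=88: ŷ = -9.5 + 88 = 78.5; r = 76.5 − 78.5 = -2
x=109: ŷ = -9.5 + 109 = 99.5; r = 93.5 − 99.5 = -6
x=111: ŷ = -9.5 + 111 = 101.5; r = 106.5 − 101.5 = 5
x=132: ŷ = -9.5 + 132 = 122.5; r = 124.5 − 122.5 = 2
SSE = 1 + 4 + 4 + 4 + 36 + 25 + 4 = 78
s = √(78/5) = 3.94968
r/s = -6 / 3.94968 = -1.519

-1.519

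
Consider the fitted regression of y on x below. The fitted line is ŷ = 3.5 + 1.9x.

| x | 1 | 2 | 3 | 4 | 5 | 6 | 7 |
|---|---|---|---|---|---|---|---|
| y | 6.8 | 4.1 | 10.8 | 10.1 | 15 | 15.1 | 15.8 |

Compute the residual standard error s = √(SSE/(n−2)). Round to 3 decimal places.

x=1: ŷ = 3.5 + 1.9·1 = 5.4; e = 6.8 − 5.4 = 1.4
x=2: ŷ = 3.5 + 1.9·2 = 7.3; e = 4.1 − 7.3 = -3.2
x=3: ŷ = 3.5 + 1.9·3 = 9.2; e = 10.8 − 9.2 = 1.6
x=4: ŷ = 3.5 + 1.9·4 = 11.1; e = 10.1 − 11.1 = -1
x=5: ŷ = 3.5 + 1.9·5 = 13; e = 15 − 13 = 2
x=6: ŷ = 3.5 + 1.9·6 = 14.9; e = 15.1 − 14.9 = 0.2
x=7: ŷ = 3.5 + 1.9·7 = 16.8; e = 15.8 − 16.8 = -1
SSE = 1.96 + 10.24 + 2.56 + 1 + 4 + 0.04 + 1 = 20.8
s = √(20.8/5) = √4.16 ≈ 2.040

s = 2.040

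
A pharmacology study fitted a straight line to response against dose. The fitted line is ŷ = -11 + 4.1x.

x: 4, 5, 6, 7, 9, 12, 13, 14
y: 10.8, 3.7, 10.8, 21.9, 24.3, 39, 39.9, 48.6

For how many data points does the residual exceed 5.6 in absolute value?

x=4: ŷ = -11 + 4.1·4 = 5.4; e = 10.8 − 5.4 = 5.4
x=5: ŷ = -11 + 4.1·5 = 9.5; e = 3.7 − 9.5 = -5.8
x=6: ŷ = -11 + 4.1·6 = 13.6; e = 10.8 − 13.6 = -2.8
x=7: ŷ = -11 + 4.1·7 = 17.7; e = 21.9 − 17.7 = 4.2
x=9: ŷ = -11 + 4.1·9 = 25.9; e = 24.3 − 25.9 = -1.6
x=12: ŷ = -11 + 4.1·12 = 38.2; e = 39 − 38.2 = 0.8
x=13: ŷ = -11 + 4.1·13 = 42.3; e = 39.9 − 42.3 = -2.4
x=14: ŷ = -11 + 4.1·14 = 46.4; e = 48.6 − 46.4 = 2.2
|e| > 5.6: x=5 (|e|=5.8) → 1

1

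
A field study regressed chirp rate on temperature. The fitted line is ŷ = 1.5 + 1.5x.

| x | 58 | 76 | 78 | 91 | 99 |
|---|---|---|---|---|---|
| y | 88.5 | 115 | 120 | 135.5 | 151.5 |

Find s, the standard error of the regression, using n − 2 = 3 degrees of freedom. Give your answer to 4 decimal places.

x=58: ŷ = 1.5 + 1.5·58 = 88.5; r = 88.5 − 88.5 = 0
x=76: ŷ = 1.5 + 1.5·76 = 115.5; r = 115 − 115.5 = -0.5
x=78: ŷ = 1.5 + 1.5·78 = 118.5; r = 120 − 118.5 = 1.5
x=91: ŷ = 1.5 + 1.5·91 = 138; r = 135.5 − 138 = -2.5
x=99: ŷ = 1.5 + 1.5·99 = 150; r = 151.5 − 150 = 1.5
SSE = 0 + 0.25 + 2.25 + 6.25 + 2.25 = 11
s = √(11/3) = √3.66667 ≈ 1.9149

s = 1.9149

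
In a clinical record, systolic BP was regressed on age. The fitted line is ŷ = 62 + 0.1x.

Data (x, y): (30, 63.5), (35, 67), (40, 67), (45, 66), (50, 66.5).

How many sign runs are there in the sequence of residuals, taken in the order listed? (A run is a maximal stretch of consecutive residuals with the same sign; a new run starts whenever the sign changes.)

x=30: ŷ = 62 + 0.1·30 = 65; e = 63.5 − 65 = -1.5
x=35: ŷ = 62 + 0.1·35 = 65.5; e = 67 − 65.5 = 1.5
x=40: ŷ = 62 + 0.1·40 = 66; e = 67 − 66 = 1
x=45: ŷ = 62 + 0.1·45 = 66.5; e = 66 − 66.5 = -0.5
x=50: ŷ = 62 + 0.1·50 = 67; e = 66.5 − 67 = -0.5
Signs: − + + − −
Runs: −×1, +×2, −×2 → 3

3 runs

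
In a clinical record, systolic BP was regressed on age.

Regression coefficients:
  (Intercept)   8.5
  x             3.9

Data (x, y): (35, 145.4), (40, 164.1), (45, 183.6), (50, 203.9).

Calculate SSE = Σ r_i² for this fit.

SSE = 0.64

x=35: ŷ = 8.5 + 3.9·35 = 145; r = 145.4 − 145 = 0.4
x=40: ŷ = 8.5 + 3.9·40 = 164.5; r = 164.1 − 164.5 = -0.4
x=45: ŷ = 8.5 + 3.9·45 = 184; r = 183.6 − 184 = -0.4
x=50: ŷ = 8.5 + 3.9·50 = 203.5; r = 203.9 − 203.5 = 0.4
SSE = 0.16 + 0.16 + 0.16 + 0.16 = 0.64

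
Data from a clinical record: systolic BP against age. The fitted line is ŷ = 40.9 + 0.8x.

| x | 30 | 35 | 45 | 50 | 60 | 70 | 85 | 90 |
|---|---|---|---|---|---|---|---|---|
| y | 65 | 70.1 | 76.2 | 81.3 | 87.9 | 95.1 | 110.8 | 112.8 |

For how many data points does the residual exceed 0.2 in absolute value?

6

x=30: ŷ = 40.9 + 0.8·30 = 64.9; r = 65 − 64.9 = 0.1
x=35: ŷ = 40.9 + 0.8·35 = 68.9; r = 70.1 − 68.9 = 1.2
x=45: ŷ = 40.9 + 0.8·45 = 76.9; r = 76.2 − 76.9 = -0.7
x=50: ŷ = 40.9 + 0.8·50 = 80.9; r = 81.3 − 80.9 = 0.4
x=60: ŷ = 40.9 + 0.8·60 = 88.9; r = 87.9 − 88.9 = -1
x=70: ŷ = 40.9 + 0.8·70 = 96.9; r = 95.1 − 96.9 = -1.8
x=85: ŷ = 40.9 + 0.8·85 = 108.9; r = 110.8 − 108.9 = 1.9
x=90: ŷ = 40.9 + 0.8·90 = 112.9; r = 112.8 − 112.9 = -0.1
|r| > 0.2: x=35 (|r|=1.2), x=45 (|r|=0.7), x=50 (|r|=0.4), x=60 (|r|=1), x=70 (|r|=1.8), x=85 (|r|=1.9) → 6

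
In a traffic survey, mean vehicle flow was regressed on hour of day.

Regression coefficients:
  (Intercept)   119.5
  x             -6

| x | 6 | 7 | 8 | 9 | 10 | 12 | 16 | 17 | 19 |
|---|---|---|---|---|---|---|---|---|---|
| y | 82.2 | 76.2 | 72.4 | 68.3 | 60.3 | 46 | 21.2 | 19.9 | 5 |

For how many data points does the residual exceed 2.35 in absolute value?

2

x=6: ŷ = 119.5 − 6·6 = 83.5; r = 82.2 − 83.5 = -1.3
x=7: ŷ = 119.5 − 6·7 = 77.5; r = 76.2 − 77.5 = -1.3
x=8: ŷ = 119.5 − 6·8 = 71.5; r = 72.4 − 71.5 = 0.9
x=9: ŷ = 119.5 − 6·9 = 65.5; r = 68.3 − 65.5 = 2.8
x=10: ŷ = 119.5 − 6·10 = 59.5; r = 60.3 − 59.5 = 0.8
x=12: ŷ = 119.5 − 6·12 = 47.5; r = 46 − 47.5 = -1.5
x=16: ŷ = 119.5 − 6·16 = 23.5; r = 21.2 − 23.5 = -2.3
x=17: ŷ = 119.5 − 6·17 = 17.5; r = 19.9 − 17.5 = 2.4
x=19: ŷ = 119.5 − 6·19 = 5.5; r = 5 − 5.5 = -0.5
|r| > 2.35: x=9 (|r|=2.8), x=17 (|r|=2.4) → 2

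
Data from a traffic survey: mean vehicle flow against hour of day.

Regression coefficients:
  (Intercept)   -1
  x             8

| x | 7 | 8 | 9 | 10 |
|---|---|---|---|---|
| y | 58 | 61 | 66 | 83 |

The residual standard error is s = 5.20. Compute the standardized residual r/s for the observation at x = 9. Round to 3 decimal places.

-0.962

ŷ = -1 + 8·9 = 71
r = 66 − 71 = -5
r/s = -5 / 5.20 = -0.962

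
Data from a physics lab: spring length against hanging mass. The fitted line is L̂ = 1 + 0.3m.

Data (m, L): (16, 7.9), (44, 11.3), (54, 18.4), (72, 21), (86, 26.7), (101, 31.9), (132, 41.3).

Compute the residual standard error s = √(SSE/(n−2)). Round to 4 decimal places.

s = 1.8804

m=16: L̂ = 1 + 0.3·16 = 5.8; r = 7.9 − 5.8 = 2.1
m=44: L̂ = 1 + 0.3·44 = 14.2; r = 11.3 − 14.2 = -2.9
m=54: L̂ = 1 + 0.3·54 = 17.2; r = 18.4 − 17.2 = 1.2
m=72: L̂ = 1 + 0.3·72 = 22.6; r = 21 − 22.6 = -1.6
m=86: L̂ = 1 + 0.3·86 = 26.8; r = 26.7 − 26.8 = -0.1
m=101: L̂ = 1 + 0.3·101 = 31.3; r = 31.9 − 31.3 = 0.6
m=132: L̂ = 1 + 0.3·132 = 40.6; r = 41.3 − 40.6 = 0.7
SSE = 4.41 + 8.41 + 1.44 + 2.56 + 0.01 + 0.36 + 0.49 = 17.68
s = √(17.68/5) = √3.536 ≈ 1.8804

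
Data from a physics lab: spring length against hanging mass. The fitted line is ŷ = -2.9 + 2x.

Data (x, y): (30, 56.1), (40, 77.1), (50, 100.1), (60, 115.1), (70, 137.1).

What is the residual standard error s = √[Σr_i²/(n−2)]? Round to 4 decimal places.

x=30: ŷ = -2.9 + 2·30 = 57.1; r = 56.1 − 57.1 = -1
x=40: ŷ = -2.9 + 2·40 = 77.1; r = 77.1 − 77.1 = 0
x=50: ŷ = -2.9 + 2·50 = 97.1; r = 100.1 − 97.1 = 3
x=60: ŷ = -2.9 + 2·60 = 117.1; r = 115.1 − 117.1 = -2
x=70: ŷ = -2.9 + 2·70 = 137.1; r = 137.1 − 137.1 = 0
SSE = 1 + 0 + 9 + 4 + 0 = 14
s = √(14/3) = √4.66667 ≈ 2.1602

s = 2.1602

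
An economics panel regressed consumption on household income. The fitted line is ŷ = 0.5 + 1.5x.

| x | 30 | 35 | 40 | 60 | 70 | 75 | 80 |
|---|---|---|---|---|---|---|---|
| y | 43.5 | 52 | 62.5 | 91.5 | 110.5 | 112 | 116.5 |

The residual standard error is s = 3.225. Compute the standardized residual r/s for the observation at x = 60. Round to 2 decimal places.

0.31

ŷ = 0.5 + 1.5·60 = 90.5
r = 91.5 − 90.5 = 1
r/s = 1 / 3.225 = 0.31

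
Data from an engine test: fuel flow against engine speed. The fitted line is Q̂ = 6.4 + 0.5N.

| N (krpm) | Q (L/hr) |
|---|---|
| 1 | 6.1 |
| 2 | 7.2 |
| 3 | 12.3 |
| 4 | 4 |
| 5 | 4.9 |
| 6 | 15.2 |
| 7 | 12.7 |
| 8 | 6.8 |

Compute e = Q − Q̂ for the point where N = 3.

e = 4.4

Q̂ = 6.4 + 0.5·3 = 7.9
e = 12.3 − 7.9 = 4.4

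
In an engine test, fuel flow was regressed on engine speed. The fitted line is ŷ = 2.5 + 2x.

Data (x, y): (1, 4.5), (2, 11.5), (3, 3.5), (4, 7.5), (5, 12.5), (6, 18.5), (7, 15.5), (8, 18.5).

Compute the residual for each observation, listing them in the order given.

0, 5, -5, -3, 0, 4, -1, 0

x=1: ŷ = 2.5 + 2·1 = 4.5; r = 4.5 − 4.5 = 0
x=2: ŷ = 2.5 + 2·2 = 6.5; r = 11.5 − 6.5 = 5
x=3: ŷ = 2.5 + 2·3 = 8.5; r = 3.5 − 8.5 = -5
x=4: ŷ = 2.5 + 2·4 = 10.5; r = 7.5 − 10.5 = -3
x=5: ŷ = 2.5 + 2·5 = 12.5; r = 12.5 − 12.5 = 0
x=6: ŷ = 2.5 + 2·6 = 14.5; r = 18.5 − 14.5 = 4
x=7: ŷ = 2.5 + 2·7 = 16.5; r = 15.5 − 16.5 = -1
x=8: ŷ = 2.5 + 2·8 = 18.5; r = 18.5 − 18.5 = 0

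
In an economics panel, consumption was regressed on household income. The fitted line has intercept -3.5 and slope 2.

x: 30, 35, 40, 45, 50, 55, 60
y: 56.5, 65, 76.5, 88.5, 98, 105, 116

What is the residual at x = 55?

ŷ = -3.5 + 2·55 = 106.5
e = 105 − 106.5 = -1.5

e = -1.5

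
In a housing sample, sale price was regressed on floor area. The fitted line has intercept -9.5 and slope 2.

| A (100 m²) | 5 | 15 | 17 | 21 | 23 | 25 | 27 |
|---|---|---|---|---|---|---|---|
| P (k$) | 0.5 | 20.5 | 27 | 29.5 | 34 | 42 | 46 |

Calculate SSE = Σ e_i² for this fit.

A=5: ŷ = -9.5 + 2·5 = 0.5; e = 0.5 − 0.5 = 0
A=15: ŷ = -9.5 + 2·15 = 20.5; e = 20.5 − 20.5 = 0
A=17: ŷ = -9.5 + 2·17 = 24.5; e = 27 − 24.5 = 2.5
A=21: ŷ = -9.5 + 2·21 = 32.5; e = 29.5 − 32.5 = -3
A=23: ŷ = -9.5 + 2·23 = 36.5; e = 34 − 36.5 = -2.5
A=25: ŷ = -9.5 + 2·25 = 40.5; e = 42 − 40.5 = 1.5
A=27: ŷ = -9.5 + 2·27 = 44.5; e = 46 − 44.5 = 1.5
SSE = 0 + 0 + 6.25 + 9 + 6.25 + 2.25 + 2.25 = 26

SSE = 26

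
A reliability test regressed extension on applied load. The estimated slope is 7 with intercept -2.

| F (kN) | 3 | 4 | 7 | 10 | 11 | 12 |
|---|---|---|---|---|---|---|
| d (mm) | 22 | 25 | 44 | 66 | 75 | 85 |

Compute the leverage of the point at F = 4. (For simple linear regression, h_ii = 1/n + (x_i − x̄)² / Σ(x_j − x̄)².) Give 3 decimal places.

h = 0.374

F̄ = (3 + 4 + 7 + 10 + 11 + 12)/6 = 7.83333
Σ(F − F̄)² = 23.3611 + 14.6944 + 0.694444 + 4.69444 + 10.0278 + 17.3611 = 70.8333
h = 1/6 + (-3.83333)²/70.8333 = 0.166667 + 0.207451 = 0.374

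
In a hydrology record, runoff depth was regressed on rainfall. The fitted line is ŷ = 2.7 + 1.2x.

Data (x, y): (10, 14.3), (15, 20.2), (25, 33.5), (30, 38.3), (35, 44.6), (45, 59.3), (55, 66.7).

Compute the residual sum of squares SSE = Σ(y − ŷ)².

SSE = 11.98

x=10: ŷ = 2.7 + 1.2·10 = 14.7; r = 14.3 − 14.7 = -0.4
x=15: ŷ = 2.7 + 1.2·15 = 20.7; r = 20.2 − 20.7 = -0.5
x=25: ŷ = 2.7 + 1.2·25 = 32.7; r = 33.5 − 32.7 = 0.8
x=30: ŷ = 2.7 + 1.2·30 = 38.7; r = 38.3 − 38.7 = -0.4
x=35: ŷ = 2.7 + 1.2·35 = 44.7; r = 44.6 − 44.7 = -0.1
x=45: ŷ = 2.7 + 1.2·45 = 56.7; r = 59.3 − 56.7 = 2.6
x=55: ŷ = 2.7 + 1.2·55 = 68.7; r = 66.7 − 68.7 = -2
SSE = 0.16 + 0.25 + 0.64 + 0.16 + 0.01 + 6.76 + 4 = 11.98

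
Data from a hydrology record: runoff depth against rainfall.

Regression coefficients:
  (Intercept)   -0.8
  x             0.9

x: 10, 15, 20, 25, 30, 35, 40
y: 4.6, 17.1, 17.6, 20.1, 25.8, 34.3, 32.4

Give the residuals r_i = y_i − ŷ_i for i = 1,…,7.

x=10: ŷ = -0.8 + 0.9·10 = 8.2; r = 4.6 − 8.2 = -3.6
x=15: ŷ = -0.8 + 0.9·15 = 12.7; r = 17.1 − 12.7 = 4.4
x=20: ŷ = -0.8 + 0.9·20 = 17.2; r = 17.6 − 17.2 = 0.4
x=25: ŷ = -0.8 + 0.9·25 = 21.7; r = 20.1 − 21.7 = -1.6
x=30: ŷ = -0.8 + 0.9·30 = 26.2; r = 25.8 − 26.2 = -0.4
x=35: ŷ = -0.8 + 0.9·35 = 30.7; r = 34.3 − 30.7 = 3.6
x=40: ŷ = -0.8 + 0.9·40 = 35.2; r = 32.4 − 35.2 = -2.8

-3.6, 4.4, 0.4, -1.6, -0.4, 3.6, -2.8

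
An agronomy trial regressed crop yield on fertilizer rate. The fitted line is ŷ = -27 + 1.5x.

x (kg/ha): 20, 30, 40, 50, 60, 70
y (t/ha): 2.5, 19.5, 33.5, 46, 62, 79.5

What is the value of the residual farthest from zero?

e = -2

x=20: ŷ = -27 + 1.5·20 = 3; e = 2.5 − 3 = -0.5
x=30: ŷ = -27 + 1.5·30 = 18; e = 19.5 − 18 = 1.5
x=40: ŷ = -27 + 1.5·40 = 33; e = 33.5 − 33 = 0.5
x=50: ŷ = -27 + 1.5·50 = 48; e = 46 − 48 = -2
x=60: ŷ = -27 + 1.5·60 = 63; e = 62 − 63 = -1
x=70: ŷ = -27 + 1.5·70 = 78; e = 79.5 − 78 = 1.5
Largest |e| is 2 at x = 50, residual -2.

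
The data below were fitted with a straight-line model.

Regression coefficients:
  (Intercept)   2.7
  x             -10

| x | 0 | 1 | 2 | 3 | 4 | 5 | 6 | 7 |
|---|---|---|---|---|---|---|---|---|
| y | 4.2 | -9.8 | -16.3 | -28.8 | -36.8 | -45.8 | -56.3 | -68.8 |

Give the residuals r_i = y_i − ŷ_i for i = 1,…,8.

x=0: ŷ = 2.7 − 10·0 = 2.7; r = 4.2 − 2.7 = 1.5
x=1: ŷ = 2.7 − 10·1 = -7.3; r = -9.8 − (-7.3) = -2.5
x=2: ŷ = 2.7 − 10·2 = -17.3; r = -16.3 − (-17.3) = 1
x=3: ŷ = 2.7 − 10·3 = -27.3; r = -28.8 − (-27.3) = -1.5
x=4: ŷ = 2.7 − 10·4 = -37.3; r = -36.8 − (-37.3) = 0.5
x=5: ŷ = 2.7 − 10·5 = -47.3; r = -45.8 − (-47.3) = 1.5
x=6: ŷ = 2.7 − 10·6 = -57.3; r = -56.3 − (-57.3) = 1
x=7: ŷ = 2.7 − 10·7 = -67.3; r = -68.8 − (-67.3) = -1.5

1.5, -2.5, 1, -1.5, 0.5, 1.5, 1, -1.5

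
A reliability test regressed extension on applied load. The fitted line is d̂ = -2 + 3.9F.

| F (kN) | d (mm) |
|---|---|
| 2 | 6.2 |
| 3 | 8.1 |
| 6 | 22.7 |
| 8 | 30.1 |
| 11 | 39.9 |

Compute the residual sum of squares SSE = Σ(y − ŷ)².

F=2: d̂ = -2 + 3.9·2 = 5.8; e = 6.2 − 5.8 = 0.4
F=3: d̂ = -2 + 3.9·3 = 9.7; e = 8.1 − 9.7 = -1.6
F=6: d̂ = -2 + 3.9·6 = 21.4; e = 22.7 − 21.4 = 1.3
F=8: d̂ = -2 + 3.9·8 = 29.2; e = 30.1 − 29.2 = 0.9
F=11: d̂ = -2 + 3.9·11 = 40.9; e = 39.9 − 40.9 = -1
SSE = 0.16 + 2.56 + 1.69 + 0.81 + 1 = 6.22

SSE = 6.22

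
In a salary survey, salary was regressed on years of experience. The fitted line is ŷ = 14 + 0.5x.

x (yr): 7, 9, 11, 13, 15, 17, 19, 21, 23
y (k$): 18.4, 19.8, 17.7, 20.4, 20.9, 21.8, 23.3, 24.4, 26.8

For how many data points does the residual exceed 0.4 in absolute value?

6

x=7: ŷ = 14 + 0.5·7 = 17.5; e = 18.4 − 17.5 = 0.9
x=9: ŷ = 14 + 0.5·9 = 18.5; e = 19.8 − 18.5 = 1.3
x=11: ŷ = 14 + 0.5·11 = 19.5; e = 17.7 − 19.5 = -1.8
x=13: ŷ = 14 + 0.5·13 = 20.5; e = 20.4 − 20.5 = -0.1
x=15: ŷ = 14 + 0.5·15 = 21.5; e = 20.9 − 21.5 = -0.6
x=17: ŷ = 14 + 0.5·17 = 22.5; e = 21.8 − 22.5 = -0.7
x=19: ŷ = 14 + 0.5·19 = 23.5; e = 23.3 − 23.5 = -0.2
x=21: ŷ = 14 + 0.5·21 = 24.5; e = 24.4 − 24.5 = -0.1
x=23: ŷ = 14 + 0.5·23 = 25.5; e = 26.8 − 25.5 = 1.3
|e| > 0.4: x=7 (|e|=0.9), x=9 (|e|=1.3), x=11 (|e|=1.8), x=15 (|e|=0.6), x=17 (|e|=0.7), x=23 (|e|=1.3) → 6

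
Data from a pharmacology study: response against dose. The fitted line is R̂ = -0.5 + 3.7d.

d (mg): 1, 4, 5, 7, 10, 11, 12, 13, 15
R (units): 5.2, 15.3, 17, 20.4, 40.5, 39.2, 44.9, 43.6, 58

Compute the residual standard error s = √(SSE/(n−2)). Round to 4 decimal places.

d=1: R̂ = -0.5 + 3.7·1 = 3.2; e = 5.2 − 3.2 = 2
d=4: R̂ = -0.5 + 3.7·4 = 14.3; e = 15.3 − 14.3 = 1
d=5: R̂ = -0.5 + 3.7·5 = 18; e = 17 − 18 = -1
d=7: R̂ = -0.5 + 3.7·7 = 25.4; e = 20.4 − 25.4 = -5
d=10: R̂ = -0.5 + 3.7·10 = 36.5; e = 40.5 − 36.5 = 4
d=11: R̂ = -0.5 + 3.7·11 = 40.2; e = 39.2 − 40.2 = -1
d=12: R̂ = -0.5 + 3.7·12 = 43.9; e = 44.9 − 43.9 = 1
d=13: R̂ = -0.5 + 3.7·13 = 47.6; e = 43.6 − 47.6 = -4
d=15: R̂ = -0.5 + 3.7·15 = 55; e = 58 − 55 = 3
SSE = 4 + 1 + 1 + 25 + 16 + 1 + 1 + 16 + 9 = 74
s = √(74/7) = √10.5714 ≈ 3.2514

s = 3.2514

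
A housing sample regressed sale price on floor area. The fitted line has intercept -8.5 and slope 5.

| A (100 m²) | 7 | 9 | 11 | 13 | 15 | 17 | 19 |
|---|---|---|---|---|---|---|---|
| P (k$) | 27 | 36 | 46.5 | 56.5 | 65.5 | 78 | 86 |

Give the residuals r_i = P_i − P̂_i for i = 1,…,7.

0.5, -0.5, 0, 0, -1, 1.5, -0.5

A=7: P̂ = -8.5 + 5·7 = 26.5; r = 27 − 26.5 = 0.5
A=9: P̂ = -8.5 + 5·9 = 36.5; r = 36 − 36.5 = -0.5
A=11: P̂ = -8.5 + 5·11 = 46.5; r = 46.5 − 46.5 = 0
A=13: P̂ = -8.5 + 5·13 = 56.5; r = 56.5 − 56.5 = 0
A=15: P̂ = -8.5 + 5·15 = 66.5; r = 65.5 − 66.5 = -1
A=17: P̂ = -8.5 + 5·17 = 76.5; r = 78 − 76.5 = 1.5
A=19: P̂ = -8.5 + 5·19 = 86.5; r = 86 − 86.5 = -0.5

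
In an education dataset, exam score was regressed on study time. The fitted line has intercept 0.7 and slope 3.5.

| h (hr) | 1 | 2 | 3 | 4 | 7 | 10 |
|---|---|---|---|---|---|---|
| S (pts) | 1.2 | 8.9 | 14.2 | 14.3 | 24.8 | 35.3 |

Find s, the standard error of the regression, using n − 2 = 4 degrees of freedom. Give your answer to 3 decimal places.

s = 2.232

h=1: Ŝ = 0.7 + 3.5·1 = 4.2; r = 1.2 − 4.2 = -3
h=2: Ŝ = 0.7 + 3.5·2 = 7.7; r = 8.9 − 7.7 = 1.2
h=3: Ŝ = 0.7 + 3.5·3 = 11.2; r = 14.2 − 11.2 = 3
h=4: Ŝ = 0.7 + 3.5·4 = 14.7; r = 14.3 − 14.7 = -0.4
h=7: Ŝ = 0.7 + 3.5·7 = 25.2; r = 24.8 − 25.2 = -0.4
h=10: Ŝ = 0.7 + 3.5·10 = 35.7; r = 35.3 − 35.7 = -0.4
SSE = 9 + 1.44 + 9 + 0.16 + 0.16 + 0.16 = 19.92
s = √(19.92/4) = √4.98 ≈ 2.232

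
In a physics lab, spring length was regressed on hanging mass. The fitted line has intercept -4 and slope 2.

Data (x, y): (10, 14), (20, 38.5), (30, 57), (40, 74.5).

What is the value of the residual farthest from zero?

x=10: ŷ = -4 + 2·10 = 16; r = 14 − 16 = -2
x=20: ŷ = -4 + 2·20 = 36; r = 38.5 − 36 = 2.5
x=30: ŷ = -4 + 2·30 = 56; r = 57 − 56 = 1
x=40: ŷ = -4 + 2·40 = 76; r = 74.5 − 76 = -1.5
Largest |r| is 2.5 at x = 20, residual 2.5.

r = 2.5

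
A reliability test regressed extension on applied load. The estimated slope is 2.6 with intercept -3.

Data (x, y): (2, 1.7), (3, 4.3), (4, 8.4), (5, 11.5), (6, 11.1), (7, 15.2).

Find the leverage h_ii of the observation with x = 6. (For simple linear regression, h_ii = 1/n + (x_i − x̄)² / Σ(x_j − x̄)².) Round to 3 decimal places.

h = 0.295

x̄ = (2 + 3 + 4 + 5 + 6 + 7)/6 = 4.5
Σ(x − x̄)² = 6.25 + 2.25 + 0.25 + 0.25 + 2.25 + 6.25 = 17.5
h = 1/6 + (1.5)²/17.5 = 0.166667 + 0.128571 = 0.295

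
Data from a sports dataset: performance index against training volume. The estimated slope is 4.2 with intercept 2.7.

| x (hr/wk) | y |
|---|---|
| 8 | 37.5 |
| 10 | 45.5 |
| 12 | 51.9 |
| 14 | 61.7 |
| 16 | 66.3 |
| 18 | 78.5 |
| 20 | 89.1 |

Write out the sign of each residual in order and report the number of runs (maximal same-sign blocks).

x=8: ŷ = 2.7 + 4.2·8 = 36.3; r = 37.5 − 36.3 = 1.2
x=10: ŷ = 2.7 + 4.2·10 = 44.7; r = 45.5 − 44.7 = 0.8
x=12: ŷ = 2.7 + 4.2·12 = 53.1; r = 51.9 − 53.1 = -1.2
x=14: ŷ = 2.7 + 4.2·14 = 61.5; r = 61.7 − 61.5 = 0.2
x=16: ŷ = 2.7 + 4.2·16 = 69.9; r = 66.3 − 69.9 = -3.6
x=18: ŷ = 2.7 + 4.2·18 = 78.3; r = 78.5 − 78.3 = 0.2
x=20: ŷ = 2.7 + 4.2·20 = 86.7; r = 89.1 − 86.7 = 2.4
Signs: + + − + − + +
Runs: +×2, −×1, +×1, −×1, +×2 → 5

5 runs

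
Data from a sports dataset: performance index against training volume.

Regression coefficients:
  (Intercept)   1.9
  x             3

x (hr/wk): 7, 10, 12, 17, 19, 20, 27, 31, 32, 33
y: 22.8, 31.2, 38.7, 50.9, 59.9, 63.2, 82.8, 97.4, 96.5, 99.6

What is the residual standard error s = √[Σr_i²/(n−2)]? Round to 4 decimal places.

x=7: ŷ = 1.9 + 3·7 = 22.9; r = 22.8 − 22.9 = -0.1
x=10: ŷ = 1.9 + 3·10 = 31.9; r = 31.2 − 31.9 = -0.7
x=12: ŷ = 1.9 + 3·12 = 37.9; r = 38.7 − 37.9 = 0.8
x=17: ŷ = 1.9 + 3·17 = 52.9; r = 50.9 − 52.9 = -2
x=19: ŷ = 1.9 + 3·19 = 58.9; r = 59.9 − 58.9 = 1
x=20: ŷ = 1.9 + 3·20 = 61.9; r = 63.2 − 61.9 = 1.3
x=27: ŷ = 1.9 + 3·27 = 82.9; r = 82.8 − 82.9 = -0.1
x=31: ŷ = 1.9 + 3·31 = 94.9; r = 97.4 − 94.9 = 2.5
x=32: ŷ = 1.9 + 3·32 = 97.9; r = 96.5 − 97.9 = -1.4
x=33: ŷ = 1.9 + 3·33 = 100.9; r = 99.6 − 100.9 = -1.3
SSE = 0.01 + 0.49 + 0.64 + 4 + 1 + 1.69 + 0.01 + 6.25 + 1.96 + 1.69 = 17.74
s = √(17.74/8) = √2.2175 ≈ 1.4891

s = 1.4891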